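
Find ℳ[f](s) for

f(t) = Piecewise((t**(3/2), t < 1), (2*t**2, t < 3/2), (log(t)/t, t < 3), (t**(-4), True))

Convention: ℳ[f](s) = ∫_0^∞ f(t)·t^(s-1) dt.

summing 4 kernel integrals split by 1, 3/2, 3 yields ℳ[f](s)
∫ over [0, 1) of t**(3/2)·t^(s-1) joins the sum
over [1, 3/2), the kernel integral of 2*t**2 enters the sum
on [3/2, 3): add ∫ log(t)/t·t^(s-1) dt
over [3, ∞), the kernel integral of t**(-4) enters the sum

(324*2**s*(s - 4)*(s + 2)*(s**2 - 2*s + 1) - 324*2**s*(s - 4)*(2*s + 3)*(s**2 - 2*s + 1) - 108*3**s*s*(s - 4)*(s + 2)*(2*s + 3)*log(3) + 108*3**s*s*(s - 4)*(s + 2)*(2*s + 3)*log(2) - 108*3**s*(s - 4)*(s + 2)*(2*s + 3)*log(2) + 108*3**s*(s - 4)*(s + 2)*(2*s + 3) + 108*3**s*(s - 4)*(s + 2)*(2*s + 3)*log(3) + 729*3**s*(s - 4)*(2*s + 3)*(s**2 - 2*s + 1) + 54*6**s*s*(s - 4)*(s + 2)*(2*s + 3)*log(3) - 54*6**s*(s - 4)*(s + 2)*(2*s + 3)*log(3) - 54*6**s*(s - 4)*(s + 2)*(2*s + 3) - 2*6**s*(s + 2)*(2*s + 3)*(s**2 - 2*s + 1))/(162*2**s*(s - 4)*(s + 2)*(2*s + 3)*(s**2 - 2*s + 1))
  -3/2 < Re(s) < 4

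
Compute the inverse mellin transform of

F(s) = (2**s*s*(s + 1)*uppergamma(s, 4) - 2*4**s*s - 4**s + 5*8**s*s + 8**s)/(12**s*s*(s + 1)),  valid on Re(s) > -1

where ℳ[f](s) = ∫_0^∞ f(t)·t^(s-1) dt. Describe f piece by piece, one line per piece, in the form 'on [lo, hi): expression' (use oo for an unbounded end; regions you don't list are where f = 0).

on [0, 1/3): 3*t
on [1/3, 2/3): 6*t + 1
on [2/3, oo): exp(-6*t)

back out the common scale on t: t on [0, 1); 2*t + 1 on [1, 2); exp(-2*t) on [2, ∞)
along the cuts 1/3, 2/3, ℳ[f](s) splits into 3 integrals
[0, 1/3) adds the kernel integral of 3*t
piece [1/3, 2/3): integrate (6*t + 1) against the kernel
for t in [2/3, ∞): the term is ∫ exp(-6*t)·t^(s-1)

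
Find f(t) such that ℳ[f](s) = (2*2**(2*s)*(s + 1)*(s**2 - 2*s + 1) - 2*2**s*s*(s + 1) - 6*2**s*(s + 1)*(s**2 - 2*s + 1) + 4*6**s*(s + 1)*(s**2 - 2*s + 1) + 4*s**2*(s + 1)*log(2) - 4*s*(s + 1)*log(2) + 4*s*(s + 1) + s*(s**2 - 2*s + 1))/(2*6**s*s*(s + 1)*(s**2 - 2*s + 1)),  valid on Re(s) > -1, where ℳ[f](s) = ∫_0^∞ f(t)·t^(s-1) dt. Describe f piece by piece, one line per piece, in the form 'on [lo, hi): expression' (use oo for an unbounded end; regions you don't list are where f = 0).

invert the common scale on t to get t on [0, 1/2); log(t)/t on [1/2, 1); 3 on [1, 2); …
integrate the 4 segments split at 1/6, 1/3, 2/3, then add the results
over [0, 1/6), the kernel integral of 3*t enters the sum
segment [1/6, 1/3) carries log(3*t)/(3*t); integrate it
[1/3, 2/3) adds the kernel integral of 3
on [2/3, 1) integrate f = 2 against the kernel

on [0, 1/6): 3*t
on [1/6, 1/3): log(3*t)/(3*t)
on [1/3, 2/3): 3
on [2/3, 1): 2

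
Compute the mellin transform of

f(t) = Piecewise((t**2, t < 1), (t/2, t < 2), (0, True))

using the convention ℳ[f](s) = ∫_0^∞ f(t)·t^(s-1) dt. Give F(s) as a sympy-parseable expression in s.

strip the shared t-power: 1 on [0, 1); 1/(2*t) on [1, 2)
strip the shared t-power: t on [0, 1); 1/2 on [1, 2)
slice at 1, transform all 2 pieces, and sum them
for t in [0, 1): the term is ∫ t**2·t^(s-1)
on [1, 2) integrate f = t/2 against the kernel

(2**(s + 1)*(s + 2) + s)/(2*(s + 1)*(s + 2))
  Re(s) > -2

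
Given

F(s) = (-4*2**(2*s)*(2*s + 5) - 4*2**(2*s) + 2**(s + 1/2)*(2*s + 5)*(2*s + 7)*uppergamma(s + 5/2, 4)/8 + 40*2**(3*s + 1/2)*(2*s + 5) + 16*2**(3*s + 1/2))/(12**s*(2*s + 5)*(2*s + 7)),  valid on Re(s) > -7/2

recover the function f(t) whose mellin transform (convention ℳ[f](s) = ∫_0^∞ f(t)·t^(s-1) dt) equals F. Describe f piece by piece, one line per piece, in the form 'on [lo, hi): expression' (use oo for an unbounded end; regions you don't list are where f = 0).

back out the common scale on t: t**(7/2) on [0, 1); t**(5/2)*(2*t + 1) on [1, 2); t**(5/2)*exp(-2*t) on [2, ∞)
reversing the shared t-power: t**(3/2) on [0, 1); sqrt(t)*(2*t + 1) on [1, 2); sqrt(t)*exp(-2*t) on [2, ∞)
strip the shared t-power: t on [0, 1); 2*t + 1 on [1, 2); exp(-2*t) on [2, ∞)
integrate the 3 segments split at 1/3, 2/3, then add the results
the [0, 1/3) slice contributes ∫ 27*sqrt(3)*t**(7/2)·t^(s-1) dt
∫ over [1/3, 2/3) of 9*sqrt(3)*t**(5/2)*(6*t + 1)·t^(s-1) joins the sum
over [2/3, ∞), the kernel integral of 9*sqrt(3)*t**(5/2)*exp(-6*t) enters the sum

on [0, 1/3): 27*sqrt(3)*t**(7/2)
on [1/3, 2/3): 9*sqrt(3)*t**(5/2)*(6*t + 1)
on [2/3, oo): 9*sqrt(3)*t**(5/2)*exp(-6*t)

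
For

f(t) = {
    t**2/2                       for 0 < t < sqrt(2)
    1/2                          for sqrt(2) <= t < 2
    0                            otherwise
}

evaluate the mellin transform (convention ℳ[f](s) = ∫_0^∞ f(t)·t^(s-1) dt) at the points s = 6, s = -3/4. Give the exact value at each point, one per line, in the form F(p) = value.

back out the power substitution: t/2 on [0, 2); 1/2 on [2, 4)
the common scale on t comes off first: t on [0, 1); 1/2 on [1, 2)
f breaks at sqrt(2) into 2 integrals to sum
∫ over [0, sqrt(2)) of t**2/2·t^(s-1) joins the sum
between sqrt(2) and 2 the integrand is 1/2·t^(s-1)

F(6) = 17/3
F(-3/4) = 2**(5/8)*(22 - 5*2**(5/8))/30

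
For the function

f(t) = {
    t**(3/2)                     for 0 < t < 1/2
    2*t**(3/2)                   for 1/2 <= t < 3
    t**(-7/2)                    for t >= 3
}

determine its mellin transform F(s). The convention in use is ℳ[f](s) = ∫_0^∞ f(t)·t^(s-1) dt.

2**(-s - 1/2)*(6**(s + 1/2)*(-4*s - 6)/81 + 6**(s + 5/2)*(54*s - 189)/81 - 2*s + 7)/((2*s - 7)*(2*s + 3))
  -3/2 < Re(s) < 7/2

invert the shared t-power to get t on [0, 1/2); 2*t on [1/2, 3); t**(-4) on [3, ∞)
treat the 3 regions marked off by 1/2, 3 separately and sum
on [0, 1/2) integrate f = t**(3/2) against the kernel
∫ 2*t**(3/2)·t^(s-1) over [1/2, 3)
on [3, ∞): add ∫ t**(-7/2)·t^(s-1) dt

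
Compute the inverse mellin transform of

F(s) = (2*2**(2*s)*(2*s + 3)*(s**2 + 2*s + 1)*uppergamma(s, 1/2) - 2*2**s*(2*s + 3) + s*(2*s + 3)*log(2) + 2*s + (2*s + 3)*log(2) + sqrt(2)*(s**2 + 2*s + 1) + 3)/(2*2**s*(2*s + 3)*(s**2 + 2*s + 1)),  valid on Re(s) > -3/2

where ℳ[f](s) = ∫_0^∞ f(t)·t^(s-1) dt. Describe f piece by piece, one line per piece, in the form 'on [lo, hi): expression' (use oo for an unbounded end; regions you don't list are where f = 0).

on [0, 1/2): t**(3/2)
on [1/2, 1): t*log(t)
on [1, oo): exp(-t/2)

slice at 1/2, 1, transform all 3 pieces, and sum them
over [0, 1/2), the kernel integral of t**(3/2) enters the sum
the [1/2, 1) slice contributes ∫ t*log(t)·t^(s-1) dt
segment 1 to ∞ holds exp(-t/2); add its integral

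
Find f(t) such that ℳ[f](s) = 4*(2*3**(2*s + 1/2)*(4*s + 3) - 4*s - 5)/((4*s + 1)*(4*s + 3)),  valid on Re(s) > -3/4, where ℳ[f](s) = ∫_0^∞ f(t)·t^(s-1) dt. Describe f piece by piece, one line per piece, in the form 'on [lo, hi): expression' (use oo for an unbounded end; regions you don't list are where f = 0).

on [0, 1): t**(3/4)
on [1, 9): 2*t**(1/4)

strip the power substitution: t**(3/2) on [0, 1); 2*sqrt(t) on [1, 3)
along the cuts 1, ℳ[f](s) splits into 2 integrals
[0, 1) adds the kernel integral of t**(3/4)
∫ over [1, 9) of 2*t**(1/4)·t^(s-1) joins the sum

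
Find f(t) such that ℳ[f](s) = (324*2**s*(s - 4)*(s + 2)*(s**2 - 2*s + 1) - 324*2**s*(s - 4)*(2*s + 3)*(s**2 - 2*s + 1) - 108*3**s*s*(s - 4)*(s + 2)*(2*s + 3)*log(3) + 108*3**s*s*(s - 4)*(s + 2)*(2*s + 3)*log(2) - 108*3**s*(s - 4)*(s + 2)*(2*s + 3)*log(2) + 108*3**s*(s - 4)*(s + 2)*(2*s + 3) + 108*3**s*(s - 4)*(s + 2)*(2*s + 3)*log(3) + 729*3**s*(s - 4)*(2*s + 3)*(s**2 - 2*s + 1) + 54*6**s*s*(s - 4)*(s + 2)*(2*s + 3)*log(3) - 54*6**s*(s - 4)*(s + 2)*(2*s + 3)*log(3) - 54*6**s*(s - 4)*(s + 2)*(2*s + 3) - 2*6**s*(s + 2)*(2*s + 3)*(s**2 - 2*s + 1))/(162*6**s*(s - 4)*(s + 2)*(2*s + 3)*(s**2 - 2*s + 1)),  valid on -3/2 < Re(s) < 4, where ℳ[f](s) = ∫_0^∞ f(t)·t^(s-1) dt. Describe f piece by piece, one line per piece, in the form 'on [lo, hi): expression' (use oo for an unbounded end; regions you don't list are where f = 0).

remove the common scale on t first: t**(3/2) on [0, 1); 2*t**2 on [1, 3/2); log(t)/t on [3/2, 3); …
f breaks at 1/3, 1/2, 1 into 4 integrals to sum
on [0, 1/3): add ∫ 3*sqrt(3)*t**(3/2)·t^(s-1) dt
on [1/3, 1/2): add ∫ 18*t**2·t^(s-1) dt
for t in [1/2, 1): the term is ∫ log(3*t)/(3*t)·t^(s-1)
on [1, ∞) integrate f = 1/(81*t**4) against the kernel

on [0, 1/3): 3*sqrt(3)*t**(3/2)
on [1/3, 1/2): 18*t**2
on [1/2, 1): log(3*t)/(3*t)
on [1, oo): 1/(81*t**4)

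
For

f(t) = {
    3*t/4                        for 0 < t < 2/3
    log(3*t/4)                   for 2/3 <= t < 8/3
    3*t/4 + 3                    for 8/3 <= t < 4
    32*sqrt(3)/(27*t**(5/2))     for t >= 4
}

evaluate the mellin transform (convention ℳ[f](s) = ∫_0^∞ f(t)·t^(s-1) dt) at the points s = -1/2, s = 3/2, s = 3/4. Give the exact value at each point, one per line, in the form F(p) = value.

F(-1/2) = sqrt(6)*(-486*log(2) + sqrt(2) + 648)/324
F(3/2) = -2278*sqrt(6)/405 + 8*sqrt(3)/27 + 4*sqrt(6)*log(2)/3 + 128/5
F(3/4) = 2*2**(3/4)*3**(1/4)*(-436*sqrt(2) + 2*2**(3/4)*3**(1/4) + 65 + log(2**(42 + 84*sqrt(2))) + 180*6**(3/4))/189

the common scale on t comes off first: 3*t/2 on [0, 1/3); log(3*t/2) on [1/3, 4/3); 3*t/2 + 3 on [4/3, 2); …
reversing the common scale on t: t on [0, 1/2); log(t) on [1/2, 2); t + 3 on [2, 3); …
cuts at 2/3, 8/3, 4: linearity sums the 4 kernel integrals
piece [0, 2/3): integrate 3*t/4 against the kernel
between 2/3 and 8/3 the integrand is log(3*t/4)·t^(s-1)
between 8/3 and 4 the integrand is (3*t/4 + 3)·t^(s-1)
over [4, ∞), the kernel integral of 32*sqrt(3)/(27*t**(5/2)) enters the sum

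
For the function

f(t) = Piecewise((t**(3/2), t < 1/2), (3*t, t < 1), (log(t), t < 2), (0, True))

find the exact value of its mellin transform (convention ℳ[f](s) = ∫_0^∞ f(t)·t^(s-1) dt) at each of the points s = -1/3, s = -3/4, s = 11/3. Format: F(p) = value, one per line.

f breaks at 1/2, 1 into 3 integrals to sum
∫ t**(3/2)·t^(s-1) over [0, 1/2)
over [1/2, 1), the kernel integral of 3*t enters the sum
for t in [1, 2): the term is ∫ log(t)·t^(s-1)

F(-1/3) = -9*2**(2/3)/2 - 9*2**(1/3)/4 - 3*2**(2/3)*log(2)/2 + 3*2**(5/6)/14 + 27/2
F(-3/4) = -6*2**(3/4) - 2*2**(1/4)*log(2)/3 - 2*2**(1/4)/9 + 124/9
F(11/3) = -72*2**(2/3)/121 - 9*2**(1/3)/448 + 3*2**(5/6)/992 + 1215/1694 + 24*2**(2/3)*log(2)/11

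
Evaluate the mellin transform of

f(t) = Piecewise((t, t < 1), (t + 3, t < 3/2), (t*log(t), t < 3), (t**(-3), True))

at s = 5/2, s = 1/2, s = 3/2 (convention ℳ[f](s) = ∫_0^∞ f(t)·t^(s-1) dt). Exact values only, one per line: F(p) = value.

cuts at 1, 3/2, 3: linearity sums the 4 kernel integrals
over [0, 1), the kernel integral of t enters the sum
on [1, 3/2) integrate f = (t + 3) against the kernel
on [3/2, 3): add ∫ t*log(t)·t^(s-1) dt
on [3, ∞) integrate f = t**(-3) against the kernel

F(5/2) = -226*sqrt(3)/147 - 27*sqrt(6)*log(3)/56 - 6/5 + 27*sqrt(6)*log(2)/56 + 3861*sqrt(6)/1960 + 54*sqrt(3)*log(3)/7
F(1/2) = -6 - 178*sqrt(3)/135 + log(2**(sqrt(6)/2)*3**(-sqrt(6)/2 + 2*sqrt(3))) + 23*sqrt(6)/6
F(3/2) = -922*sqrt(3)/675 - 2 + 213*sqrt(6)/100 + log(2**(9*sqrt(6)/20)*3**(-9*sqrt(6)/20 + 18*sqrt(3)/5))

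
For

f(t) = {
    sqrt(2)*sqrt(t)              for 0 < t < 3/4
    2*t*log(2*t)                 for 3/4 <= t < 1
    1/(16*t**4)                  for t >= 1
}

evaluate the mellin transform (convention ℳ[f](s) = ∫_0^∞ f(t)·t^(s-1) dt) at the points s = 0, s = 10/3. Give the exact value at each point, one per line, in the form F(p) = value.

F(0) = -31/64 + log(8*sqrt(6)/9) + sqrt(6)
F(10/3) = -243*6**(1/3)*log(3)/3328 - 69/5408 + 729*6**(1/3)/43264 + 243*6**(1/3)*log(2)/3328 + 81*6**(5/6)/2944 + 6*log(2)/13

invert the common scale on t to get sqrt(t) on [0, 3/2); t*log(t) on [3/2, 2); t**(-4) on [2, ∞)
treat the 3 regions marked off by 3/4, 1 separately and sum
on [0, 3/4) integrate f = sqrt(2)*sqrt(t) against the kernel
over [3/4, 1), the kernel integral of 2*t*log(2*t) enters the sum
∫ 1/(16*t**4)·t^(s-1) over [1, ∞)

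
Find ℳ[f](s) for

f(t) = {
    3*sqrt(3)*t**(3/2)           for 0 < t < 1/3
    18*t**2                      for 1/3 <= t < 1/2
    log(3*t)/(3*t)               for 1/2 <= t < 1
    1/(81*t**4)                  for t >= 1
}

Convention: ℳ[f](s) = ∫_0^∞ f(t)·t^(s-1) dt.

reversing the common scale on t: t**(3/2) on [0, 1); 2*t**2 on [1, 3/2); log(t)/t on [3/2, 3); …
f breaks at 1/3, 1/2, 1 into 4 integrals to sum
piece [0, 1/3): integrate 3*sqrt(3)*t**(3/2) against the kernel
[1/3, 1/2) adds the kernel integral of 18*t**2
[1/2, 1) adds the kernel integral of log(3*t)/(3*t)
over [1, ∞), the kernel integral of 1/(81*t**4) enters the sum

(324*2**s*(s - 4)*(s + 2)*(s**2 - 2*s + 1) - 324*2**s*(s - 4)*(2*s + 3)*(s**2 - 2*s + 1) - 108*3**s*s*(s - 4)*(s + 2)*(2*s + 3)*log(3) + 108*3**s*s*(s - 4)*(s + 2)*(2*s + 3)*log(2) - 108*3**s*(s - 4)*(s + 2)*(2*s + 3)*log(2) + 108*3**s*(s - 4)*(s + 2)*(2*s + 3) + 108*3**s*(s - 4)*(s + 2)*(2*s + 3)*log(3) + 729*3**s*(s - 4)*(2*s + 3)*(s**2 - 2*s + 1) + 54*6**s*s*(s - 4)*(s + 2)*(2*s + 3)*log(3) - 54*6**s*(s - 4)*(s + 2)*(2*s + 3)*log(3) - 54*6**s*(s - 4)*(s + 2)*(2*s + 3) - 2*6**s*(s + 2)*(2*s + 3)*(s**2 - 2*s + 1))/(162*6**s*(s - 4)*(s + 2)*(2*s + 3)*(s**2 - 2*s + 1))
  -3/2 < Re(s) < 4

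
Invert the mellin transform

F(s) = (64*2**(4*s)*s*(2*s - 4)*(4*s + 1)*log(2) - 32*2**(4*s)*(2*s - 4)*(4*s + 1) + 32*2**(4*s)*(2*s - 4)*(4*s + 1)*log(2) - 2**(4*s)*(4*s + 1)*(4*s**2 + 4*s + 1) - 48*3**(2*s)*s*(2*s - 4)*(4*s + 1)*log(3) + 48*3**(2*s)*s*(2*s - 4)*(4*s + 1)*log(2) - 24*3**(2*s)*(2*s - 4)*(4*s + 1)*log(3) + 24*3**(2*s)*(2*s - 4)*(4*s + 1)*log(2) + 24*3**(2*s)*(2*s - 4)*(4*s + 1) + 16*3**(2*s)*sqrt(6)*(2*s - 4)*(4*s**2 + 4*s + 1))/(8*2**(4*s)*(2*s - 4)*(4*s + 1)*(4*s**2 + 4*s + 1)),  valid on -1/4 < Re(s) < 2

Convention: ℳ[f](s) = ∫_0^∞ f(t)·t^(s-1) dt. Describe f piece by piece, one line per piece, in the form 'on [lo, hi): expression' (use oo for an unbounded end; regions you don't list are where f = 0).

invert the power substitution to get sqrt(2)*sqrt(t) on [0, 3/4); 2*t*log(2*t) on [3/4, 1); 1/(16*t**4) on [1, ∞)
invert the common scale on t to get sqrt(t) on [0, 3/2); t*log(t) on [3/2, 2); t**(-4) on [2, ∞)
integrate the 3 segments split at 9/16, 1, then add the results
segment 0 to 9/16 holds sqrt(2)*t**(1/4); add its integral
piece [9/16, 1): integrate 2*sqrt(t)*log(2*sqrt(t)) against the kernel
∫ 1/(16*t**2)·t^(s-1) over [1, ∞)

on [0, 9/16): sqrt(2)*t**(1/4)
on [9/16, 1): 2*sqrt(t)*log(2*sqrt(t))
on [1, oo): 1/(16*t**2)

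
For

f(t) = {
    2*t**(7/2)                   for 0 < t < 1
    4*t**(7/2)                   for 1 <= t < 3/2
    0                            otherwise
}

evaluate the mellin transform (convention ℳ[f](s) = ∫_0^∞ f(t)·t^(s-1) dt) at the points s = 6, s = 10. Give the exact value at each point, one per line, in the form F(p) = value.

integrate the 2 segments split at 1, then add the results
over [0, 1), the kernel integral of 2*t**(7/2) enters the sum
for t in [1, 3/2): the term is ∫ 4*t**(7/2)·t^(s-1)

F(6) = -4/19 + 19683*sqrt(6)/2432
F(10) = -4/27 + 59049*sqrt(6)/2048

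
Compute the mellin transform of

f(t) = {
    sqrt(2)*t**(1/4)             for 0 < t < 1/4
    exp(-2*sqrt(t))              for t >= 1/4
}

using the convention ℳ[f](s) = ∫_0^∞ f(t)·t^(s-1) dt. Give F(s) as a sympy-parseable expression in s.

2*((4*s + 1)*uppergamma(2*s, 1) + 2)/(4**s*(4*s + 1))
  Re(s) > -1/4

the power substitution comes off first: sqrt(2)*sqrt(t) on [0, 1/2); exp(-2*t) on [1/2, ∞)
invert the common scale on t to get sqrt(t) on [0, 1); exp(-t) on [1, ∞)
the 2 pieces separated at 1/4 each add one integral
∫ sqrt(2)*t**(1/4)·t^(s-1) over [0, 1/4)
for t in [1/4, ∞): the term is ∫ exp(-2*sqrt(t))·t^(s-1)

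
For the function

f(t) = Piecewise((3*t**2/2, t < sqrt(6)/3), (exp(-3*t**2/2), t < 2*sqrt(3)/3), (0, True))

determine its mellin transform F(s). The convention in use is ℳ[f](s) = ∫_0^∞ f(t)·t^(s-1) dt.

((s/2 + 1)*uppergamma(s/2, 1) - (s/2 + 1)*uppergamma(s/2, 2) + 1)/(2*(3/2)**(s/2)*(s/2 + 1))
  Re(s) > -2

undo the power substitution: 3*t/2 on [0, 2/3); exp(-3*t/2) on [2/3, 4/3)
reversing the common scale on t: t on [0, 1); exp(-t) on [1, 2)
summing 2 kernel integrals split by sqrt(6)/3 yields ℳ[f](s)
for t in [0, sqrt(6)/3): the term is ∫ 3*t**2/2·t^(s-1)
on [sqrt(6)/3, 2*sqrt(3)/3): add ∫ exp(-3*t**2/2)·t^(s-1) dt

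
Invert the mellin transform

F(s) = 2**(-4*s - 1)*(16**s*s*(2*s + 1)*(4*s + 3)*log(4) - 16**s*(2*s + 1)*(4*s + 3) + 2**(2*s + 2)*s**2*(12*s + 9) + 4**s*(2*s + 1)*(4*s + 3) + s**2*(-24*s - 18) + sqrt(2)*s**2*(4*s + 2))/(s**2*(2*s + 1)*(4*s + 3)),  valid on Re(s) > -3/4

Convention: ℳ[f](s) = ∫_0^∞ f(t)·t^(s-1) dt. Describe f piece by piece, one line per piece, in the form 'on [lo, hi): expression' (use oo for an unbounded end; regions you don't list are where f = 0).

on [0, 1/16): 2*sqrt(2)*t**(3/4)
on [1/16, 1/4): 6*sqrt(t)
on [1/4, 1): log(2*sqrt(t))

strip the power substitution: 2*sqrt(2)*t**(3/2) on [0, 1/4); 6*t on [1/4, 1/2); log(2*t) on [1/2, 1)
back out the common scale on t: t**(3/2) on [0, 1/2); 3*t on [1/2, 1); log(t) on [1, 2)
f breaks at 1/16, 1/4 into 3 integrals to sum
the [0, 1/16) slice contributes ∫ 2*sqrt(2)*t**(3/4)·t^(s-1) dt
[1/16, 1/4) adds the kernel integral of 6*sqrt(t)
for t in [1/4, 1): the term is ∫ log(2*sqrt(t))·t^(s-1)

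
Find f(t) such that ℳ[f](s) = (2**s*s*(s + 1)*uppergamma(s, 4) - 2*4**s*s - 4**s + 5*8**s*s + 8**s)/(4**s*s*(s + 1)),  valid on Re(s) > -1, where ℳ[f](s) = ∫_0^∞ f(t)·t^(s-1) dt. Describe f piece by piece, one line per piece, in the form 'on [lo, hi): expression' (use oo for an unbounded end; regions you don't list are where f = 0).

on [0, 1): t
on [1, 2): 2*t + 1
on [2, oo): exp(-2*t)

linearity at 1, 2 turns ℳ[f](s) into 3 summed integrals
on [0, 1): add ∫ t·t^(s-1) dt
for t in [1, 2): the term is ∫ (2*t + 1)·t^(s-1)
piece [2, ∞): integrate exp(-2*t) against the kernel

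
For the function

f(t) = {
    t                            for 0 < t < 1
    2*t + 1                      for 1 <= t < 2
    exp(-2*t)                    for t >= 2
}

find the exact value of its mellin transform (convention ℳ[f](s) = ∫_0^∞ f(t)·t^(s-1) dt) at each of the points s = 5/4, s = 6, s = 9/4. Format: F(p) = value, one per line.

split f at 1, 2: ℳ[f](s) collects 3 kernel integrals
on [0, 1): add ∫ t·t^(s-1) dt
segment 1 to 2 holds (2*t + 1); add its integral
on [2, ∞) integrate f = exp(-2*t) against the kernel

F(5/4) = -56/45 + 2**(3/4)*uppergamma(5/4, 4)/4 + 232*2**(1/4)/45
F(6) = 643*exp(-4)/8 + 657/14
F(9/4) = -88/117 + 2**(3/4)*uppergamma(9/4, 4)/8 + 784*2**(1/4)/117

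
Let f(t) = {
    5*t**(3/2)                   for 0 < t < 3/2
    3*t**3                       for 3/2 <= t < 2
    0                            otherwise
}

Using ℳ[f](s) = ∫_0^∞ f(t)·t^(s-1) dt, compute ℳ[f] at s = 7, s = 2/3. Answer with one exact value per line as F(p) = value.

F(7) = 32805*sqrt(6)/4352 + 2968581/10240
F(2/3) = -243*2**(1/3)*3**(2/3)/176 + 135*2**(5/6)*3**(1/6)/52 + 72*2**(2/3)/11

cuts at 3/2: linearity sums the 2 kernel integrals
on [0, 3/2) integrate f = 5*t**(3/2) against the kernel
for t in [3/2, 2): the term is ∫ 3*t**3·t^(s-1)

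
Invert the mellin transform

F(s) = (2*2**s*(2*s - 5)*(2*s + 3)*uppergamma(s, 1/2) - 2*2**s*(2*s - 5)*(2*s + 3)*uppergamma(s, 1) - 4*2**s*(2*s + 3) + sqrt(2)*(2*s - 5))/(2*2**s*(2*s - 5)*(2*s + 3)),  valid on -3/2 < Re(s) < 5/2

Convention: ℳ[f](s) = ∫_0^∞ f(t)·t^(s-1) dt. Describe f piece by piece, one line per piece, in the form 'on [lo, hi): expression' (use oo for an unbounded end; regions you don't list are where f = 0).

decompose at 1/2, 1; ℳ[f](s) sums the 3 pieces' integrals
the [0, 1/2) slice contributes ∫ t**(3/2)·t^(s-1) dt
segment 1/2 to 1 holds exp(-t); add its integral
[1, ∞) adds the kernel integral of t**(-5/2)

on [0, 1/2): t**(3/2)
on [1/2, 1): exp(-t)
on [1, oo): t**(-5/2)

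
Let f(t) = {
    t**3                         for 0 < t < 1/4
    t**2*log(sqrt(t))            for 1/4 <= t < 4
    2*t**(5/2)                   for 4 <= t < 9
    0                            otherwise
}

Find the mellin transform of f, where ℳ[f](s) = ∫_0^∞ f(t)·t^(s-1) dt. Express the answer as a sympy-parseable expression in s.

2**(-2*s - 4)*(-64*2**(4*s + 8)*(s + 2)**2*(2*s + 6) + 8*2**(4*s + 8)*(s + 2)*(2*s + 5)*(2*s + 6)*log(2) - 4*2**(4*s + 8)*(2*s + 5)*(2*s + 6) + 96*6**(2*s + 4)*(s + 2)**2*(2*s + 6) + 4*(s + 2)**2*(2*s + 5) + 8*(s + 2)*(2*s + 5)*(2*s + 6)*log(2) + (2*s + 6)*(8*s + 20))/(8*(s + 2)**2*(2*s + 5)*(2*s + 6))
  Re(s) > -3

the shared t-power comes off first: t on [0, 1/4); log(sqrt(t)) on [1/4, 4); 2*sqrt(t) on [4, 9)
remove the power substitution first: t**2 on [0, 1/2); log(t) on [1/2, 2); 2*t on [2, 3)
treat the 3 regions marked off by 1/4, 4 separately and sum
[0, 1/4) adds the kernel integral of t**3
piece [1/4, 4): integrate t**2*log(sqrt(t)) against the kernel
on [4, 9) integrate f = 2*t**(5/2) against the kernel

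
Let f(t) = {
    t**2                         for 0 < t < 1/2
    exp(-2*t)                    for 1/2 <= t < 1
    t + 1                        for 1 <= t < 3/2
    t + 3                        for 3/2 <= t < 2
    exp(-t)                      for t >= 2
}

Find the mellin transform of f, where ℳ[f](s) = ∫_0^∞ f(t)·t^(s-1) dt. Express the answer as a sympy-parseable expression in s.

summing 5 kernel integrals split by 1/2, 1, 3/2, 2 yields ℳ[f](s)
over [0, 1/2), the kernel integral of t**2 enters the sum
over [1/2, 1), the kernel integral of exp(-2*t) enters the sum
∫ over [1, 3/2) of (t + 1)·t^(s-1) joins the sum
∫ over [3/2, 2) of (t + 3)·t^(s-1) joins the sum
over [2, ∞), the kernel integral of exp(-t) enters the sum

(20*2**(2*s)*s*(s + 2) + 12*2**(2*s)*(s + 2) + 4*2**s*s*(s + 1)*(s + 2)*uppergamma(s, 2) - 8*2**s*s*(s + 2) - 4*2**s*(s + 2) - 8*3**s*s*(s + 2) - 8*3**s*(s + 2) + 4*s*(s + 1)*(s + 2)*uppergamma(s, 1) - 4*s*(s + 1)*(s + 2)*uppergamma(s, 2) + s*(s + 1))/(4*2**s*s*(s + 1)*(s + 2))
  Re(s) > -2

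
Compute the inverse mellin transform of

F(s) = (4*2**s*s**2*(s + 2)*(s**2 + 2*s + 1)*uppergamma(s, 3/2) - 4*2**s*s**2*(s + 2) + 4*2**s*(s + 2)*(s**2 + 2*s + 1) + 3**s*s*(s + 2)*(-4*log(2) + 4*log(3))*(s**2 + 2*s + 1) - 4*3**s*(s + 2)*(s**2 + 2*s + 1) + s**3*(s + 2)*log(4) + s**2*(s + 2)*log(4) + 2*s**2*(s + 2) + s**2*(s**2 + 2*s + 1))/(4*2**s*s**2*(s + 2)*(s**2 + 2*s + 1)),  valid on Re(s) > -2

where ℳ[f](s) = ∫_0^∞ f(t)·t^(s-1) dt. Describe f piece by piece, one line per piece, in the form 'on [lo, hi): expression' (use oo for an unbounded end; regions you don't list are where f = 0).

split f at 1/2, 1, 3/2: ℳ[f](s) collects 4 kernel integrals
∫ over [0, 1/2) of t**2·t^(s-1) joins the sum
piece [1/2, 1): integrate t*log(t) against the kernel
∫ over [1, 3/2) of log(t)·t^(s-1) joins the sum
between 3/2 and ∞ the integrand is exp(-t)·t^(s-1)

on [0, 1/2): t**2
on [1/2, 1): t*log(t)
on [1, 3/2): log(t)
on [3/2, oo): exp(-t)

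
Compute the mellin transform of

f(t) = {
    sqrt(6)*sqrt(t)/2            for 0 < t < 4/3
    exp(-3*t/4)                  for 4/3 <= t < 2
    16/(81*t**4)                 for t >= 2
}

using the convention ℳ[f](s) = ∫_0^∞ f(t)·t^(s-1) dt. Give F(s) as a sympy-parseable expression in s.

the common scale on t comes off first: sqrt(t) on [0, 2); exp(-t/2) on [2, 3); t**(-4) on [3, ∞)
linearity at 4/3, 2 turns ℳ[f](s) into 3 summed integrals
the [0, 4/3) slice contributes ∫ sqrt(6)*sqrt(t)/2·t^(s-1) dt
over [4/3, 2), the kernel integral of exp(-3*t/4) enters the sum
for t in [2, ∞): the term is ∫ 16/(81*t**4)·t^(s-1)

(2/3)**s*(2**s*(s - 4)*(2*s + 1)*uppergamma(s, 1) - 2**s*(s - 4)*(2*s + 1)*uppergamma(s, 3/2) + 2*2**(s + 1/2)*(s - 4) - 3**s*(2*s + 1)/81)/((s - 4)*(2*s + 1))
  -1/2 < Re(s) < 4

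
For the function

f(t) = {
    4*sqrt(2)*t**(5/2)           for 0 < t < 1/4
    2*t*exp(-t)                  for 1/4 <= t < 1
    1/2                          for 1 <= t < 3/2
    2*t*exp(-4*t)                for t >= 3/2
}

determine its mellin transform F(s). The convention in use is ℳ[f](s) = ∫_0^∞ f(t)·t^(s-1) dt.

(2*24**s*s*(2*s + 5)*uppergamma(s + 1, 1/4) - 2*24**s*s*(2*s + 5)*uppergamma(s + 1, 1) - 24**s*(2*s + 5)/2 + 36**s*(2*s + 5)/2 + 6**s*s*(2*s + 5)*uppergamma(s + 1, 6)/2 + sqrt(2)*6**s*s/4)/(24**s*s*(2*s + 5))
  Re(s) > -5/2

strip the common scale on t: t**(5/2) on [0, 1/2); t*exp(-t/2) on [1/2, 2); 1/2 on [2, 3); …
back out the shared t-power: t**(3/2) on [0, 1/2); exp(-t/2) on [1/2, 2); 1/(2*t) on [2, 3); …
integrate the 4 segments split at 1/4, 1, 3/2, then add the results
[0, 1/4) adds the kernel integral of 4*sqrt(2)*t**(5/2)
for t in [1/4, 1): the term is ∫ 2*t*exp(-t)·t^(s-1)
piece [1, 3/2): integrate 1/2 against the kernel
segment 3/2 to ∞ holds 2*t*exp(-4*t); add its integral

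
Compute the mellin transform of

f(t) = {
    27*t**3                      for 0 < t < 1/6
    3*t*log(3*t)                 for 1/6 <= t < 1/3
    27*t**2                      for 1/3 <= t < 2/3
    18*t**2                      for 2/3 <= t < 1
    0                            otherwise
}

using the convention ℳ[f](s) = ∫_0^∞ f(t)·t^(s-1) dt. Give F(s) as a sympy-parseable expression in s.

(32*2**(2*s)*(s + 3)*(2*s - (s + 2)**2 + 3) + 8*2**s*(s + 2)*(s + 3) - 24*2**s*(s + 3)*(2*s - (s + 2)**2 + 3) + 144*6**s*(s + 3)*(2*s - (s + 2)**2 + 3) - 4*(s + 2)**2*(s + 3)*log(2) - 4*(s + 2)*(s + 3) + 4*(s + 2)*(s + 3)*log(2) + (s + 2)*(2*s - (s + 2)**2 + 3))/(8*6**s*(s + 2)*(s + 3)*(2*s - (s + 2)**2 + 3))
  Re(s) > -3

remove the common scale on t first: t**3 on [0, 1/2); t*log(t) on [1/2, 1); 3*t**2 on [1, 2); …
back out the shared t-power: t on [0, 1/2); log(t)/t on [1/2, 1); 3 on [1, 2); …
f breaks at 1/6, 1/3, 2/3 into 4 integrals to sum
segment 0 to 1/6 holds 27*t**3; add its integral
segment 1/6 to 1/3 holds 3*t*log(3*t); add its integral
[1/3, 2/3) adds the kernel integral of 27*t**2
over [2/3, 1), the kernel integral of 18*t**2 enters the sum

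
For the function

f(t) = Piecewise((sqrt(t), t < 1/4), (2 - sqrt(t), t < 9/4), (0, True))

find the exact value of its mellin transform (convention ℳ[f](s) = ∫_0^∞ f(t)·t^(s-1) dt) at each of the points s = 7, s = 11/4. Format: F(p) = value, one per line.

remove the power substitution first: t on [0, 1/2); 2 - t on [1/2, 3/2)
f breaks at 1/4 into 2 integrals to sum
between 0 and 1/4 the integrand is sqrt(t)·t^(s-1)
over [1/4, 9/4), the kernel integral of (2 - sqrt(t)) enters the sum

F(7) = 8609341/344064
F(11/4) = -15*sqrt(2)/2288 + 4617*sqrt(6)/4576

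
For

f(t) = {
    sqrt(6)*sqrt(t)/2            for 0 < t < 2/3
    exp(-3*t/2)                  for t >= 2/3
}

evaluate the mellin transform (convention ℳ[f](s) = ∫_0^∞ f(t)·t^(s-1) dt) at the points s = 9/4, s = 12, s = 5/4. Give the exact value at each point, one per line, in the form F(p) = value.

undo the common scale on t: sqrt(3)*sqrt(t) on [0, 1/3); exp(-3*t) on [1/3, ∞)
invert the common scale on t to get sqrt(t) on [0, 1); exp(-t) on [1, ∞)
cuts at 2/3: linearity sums the 2 kernel integrals
piece [0, 2/3): integrate sqrt(6)*sqrt(t)/2 against the kernel
piece [2/3, ∞): integrate exp(-3*t/2) against the kernel

F(9/4) = 4*54**(1/4)*(4 + 11*uppergamma(9/4, 1))/297
F(12) = 8192/13286025 + 444436938752*exp(-1)/531441
F(5/4) = 2*54**(1/4)*(7*uppergamma(5/4, 1) + 4)/63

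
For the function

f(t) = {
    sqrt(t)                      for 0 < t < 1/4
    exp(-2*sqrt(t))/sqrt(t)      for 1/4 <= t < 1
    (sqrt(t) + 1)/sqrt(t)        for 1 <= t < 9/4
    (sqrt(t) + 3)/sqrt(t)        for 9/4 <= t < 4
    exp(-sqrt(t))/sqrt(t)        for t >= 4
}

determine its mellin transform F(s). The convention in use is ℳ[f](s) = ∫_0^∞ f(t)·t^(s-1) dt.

strip the power substitution: t on [0, 1/2); exp(-2*t)/t on [1/2, 1); (t + 1)/t on [1, 3/2); …
back out the shared t-power: t**2 on [0, 1/2); exp(-2*t) on [1/2, 1); t + 1 on [1, 3/2); …
decompose at 1/4, 1, 9/4, 4; ℳ[f](s) sums the 5 pieces' integrals
on [0, 1/4): add ∫ sqrt(t)·t^(s-1) dt
segment 1/4 to 1 holds exp(-2*sqrt(t))/sqrt(t); add its integral
[1, 9/4) adds the kernel integral of (sqrt(t) + 1)/sqrt(t)
for t in [9/4, 4): the term is ∫ (sqrt(t) + 3)/sqrt(t)·t^(s-1)
on [4, ∞) integrate f = exp(-sqrt(t))/sqrt(t) against the kernel

(3*16**s*s - 16**s + 10*2**(4*s)*s**2 + 8*2**(2*s)*s**3*uppergamma(2*s - 1, 2) - 8*2**(2*s)*s**2 - 2*2**(2*s)*s*uppergamma(2*s - 1, 2) - 2*2**(2*s)*s + 4**s - 16*9**s*s**2/3 - 8*9**s*s/3 + 16*s**3*uppergamma(2*s - 1, 1) - 16*s**3*uppergamma(2*s - 1, 2) + 2*s**2 - 4*s*uppergamma(2*s - 1, 1) + 4*s*uppergamma(2*s - 1, 2) - s)/(4**s*s*(4*s**2 - 1))
  Re(s) > -1/2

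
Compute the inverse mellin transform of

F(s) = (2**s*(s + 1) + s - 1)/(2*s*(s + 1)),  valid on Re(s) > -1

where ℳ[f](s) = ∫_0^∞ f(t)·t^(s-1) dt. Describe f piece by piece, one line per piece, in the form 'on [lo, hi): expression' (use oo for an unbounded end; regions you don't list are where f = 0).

on [0, 1): t
on [1, 2): 1/2

the 2 pieces separated at 1 each add one integral
∫ t·t^(s-1) over [0, 1)
∫ over [1, 2) of 1/2·t^(s-1) joins the sum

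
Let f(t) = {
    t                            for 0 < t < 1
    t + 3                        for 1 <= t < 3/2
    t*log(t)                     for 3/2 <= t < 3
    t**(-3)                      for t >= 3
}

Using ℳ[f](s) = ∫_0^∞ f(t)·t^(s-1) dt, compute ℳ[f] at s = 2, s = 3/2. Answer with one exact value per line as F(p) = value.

summing 4 kernel integrals split by 1, 3/2, 3 yields ℳ[f](s)
piece [0, 1): integrate t against the kernel
between 1 and 3/2 the integrand is (t + 3)·t^(s-1)
piece [3/2, 3): integrate t*log(t) against the kernel
segment [3, ∞) carries t**(-3); integrate it

F(2) = 17/24 + 9*log(2)/8 + 63*log(3)/8
F(3/2) = -922*sqrt(3)/675 - 2 + 213*sqrt(6)/100 + log(2**(9*sqrt(6)/20)*3**(-9*sqrt(6)/20 + 18*sqrt(3)/5))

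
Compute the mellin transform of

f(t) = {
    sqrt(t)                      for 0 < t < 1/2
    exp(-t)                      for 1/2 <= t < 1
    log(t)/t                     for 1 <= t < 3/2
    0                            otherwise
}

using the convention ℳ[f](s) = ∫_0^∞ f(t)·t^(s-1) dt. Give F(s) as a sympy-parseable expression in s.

(3*2**s*(2*s + 1)*(s**2 - 2*s + 1)*uppergamma(s, 1/2) - 3*2**s*(2*s + 1)*(s**2 - 2*s + 1)*uppergamma(s, 1) + 3*2**s*(2*s + 1) + 3**s*s*(2*s + 1)*(-2*log(2) + 2*log(3)) - 2*3**s*(2*s + 1) + 3**s*(2*s + 1)*(-2*log(3) + 2*log(2)) + 3*sqrt(2)*(s**2 - 2*s + 1))/(3*2**s*(2*s + 1)*(s**2 - 2*s + 1))
  Re(s) > -1/2

the 3 pieces separated at 1/2, 1 each add one integral
segment [0, 1/2) carries sqrt(t); integrate it
[1/2, 1) adds the kernel integral of exp(-t)
∫ log(t)/t·t^(s-1) over [1, 3/2)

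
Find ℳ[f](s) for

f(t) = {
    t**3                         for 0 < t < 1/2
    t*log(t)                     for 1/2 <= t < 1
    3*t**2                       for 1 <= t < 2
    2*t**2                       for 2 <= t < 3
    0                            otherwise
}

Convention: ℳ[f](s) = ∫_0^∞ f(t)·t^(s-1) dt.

(32*2**(2*s)*(s + 3)*(2*s - (s + 2)**2 + 3) + 8*2**s*(s + 2)*(s + 3) - 24*2**s*(s + 3)*(2*s - (s + 2)**2 + 3) + 144*6**s*(s + 3)*(2*s - (s + 2)**2 + 3) - 4*(s + 2)**2*(s + 3)*log(2) - 4*(s + 2)*(s + 3) + 4*(s + 2)*(s + 3)*log(2) + (s + 2)*(2*s - (s + 2)**2 + 3))/(8*2**s*(s + 2)*(s + 3)*(2*s - (s + 2)**2 + 3))
  Re(s) > -3

remove the shared t-power first: t on [0, 1/2); log(t)/t on [1/2, 1); 3 on [1, 2); …
linearity at 1/2, 1, 2 turns ℳ[f](s) into 4 summed integrals
segment 0 to 1/2 holds t**3; add its integral
on [1/2, 1): add ∫ t*log(t)·t^(s-1) dt
∫ 3*t**2·t^(s-1) over [1, 2)
∫ over [2, 3) of 2*t**2·t^(s-1) joins the sum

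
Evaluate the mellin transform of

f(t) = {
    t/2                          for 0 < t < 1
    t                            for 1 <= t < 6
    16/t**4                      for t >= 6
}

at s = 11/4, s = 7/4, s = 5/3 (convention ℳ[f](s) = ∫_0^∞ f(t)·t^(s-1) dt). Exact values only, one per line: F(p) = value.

F(11/4) = -2/15 + 2608*6**(3/4)/45
F(7/4) = -2/11 + 35080*6**(3/4)/2673
F(5/3) = -3/16 + 1705*6**(2/3)/126

the common scale on t comes off first: t on [0, 1/2); 2*t on [1/2, 3); t**(-4) on [3, ∞)
the 3 pieces separated at 1, 6 each add one integral
over [0, 1), the kernel integral of t/2 enters the sum
∫ over [1, 6) of t·t^(s-1) joins the sum
[6, ∞) adds the kernel integral of 16/t**4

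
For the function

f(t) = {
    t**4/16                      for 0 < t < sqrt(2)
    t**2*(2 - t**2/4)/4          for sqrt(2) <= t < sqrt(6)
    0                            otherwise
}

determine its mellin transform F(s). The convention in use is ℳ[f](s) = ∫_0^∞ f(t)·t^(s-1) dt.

peel off the common scale on t: t**4 on [0, sqrt(2)/2); t**2*(2 - t**2) on [sqrt(2)/2, sqrt(6)/2)
invert the power substitution to get t**2 on [0, 1/2); t*(2 - t) on [1/2, 3/2)
reversing the shared t-power: t on [0, 1/2); 2 - t on [1/2, 3/2)
f breaks at sqrt(2) into 2 integrals to sum
piece [0, sqrt(2)): integrate t**4/16 against the kernel
on [sqrt(2), sqrt(6)) integrate f = t**2*(2 - t**2/4)/4 against the kernel

2**(s/2)*(3*3**(s/2)*(s + 2) + 24*3**(s/2) - 2*s - 12)/(4*(s + 2)*(s + 4))
  Re(s) > -4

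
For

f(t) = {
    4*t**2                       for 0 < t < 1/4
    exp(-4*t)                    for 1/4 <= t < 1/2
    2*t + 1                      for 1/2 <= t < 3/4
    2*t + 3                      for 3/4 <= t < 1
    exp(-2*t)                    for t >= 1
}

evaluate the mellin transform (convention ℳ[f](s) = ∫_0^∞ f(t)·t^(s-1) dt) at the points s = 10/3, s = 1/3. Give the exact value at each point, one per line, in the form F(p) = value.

strip the common scale on t: t**2 on [0, 1/2); exp(-2*t) on [1/2, 1); t + 1 on [1, 3/2); …
cuts at 1/4, 1/2, 3/4, 1: linearity sums the 5 kernel integrals
segment [0, 1/4) carries 4*t**2; integrate it
[1/4, 1/2) adds the kernel integral of exp(-4*t)
the [1/2, 3/4) slice contributes ∫ (2*t + 1)·t^(s-1) dt
on [3/4, 1) integrate f = (2*t + 3) against the kernel
∫ exp(-2*t)·t^(s-1) over [1, ∞)

F(10/3) = 2**(1/3)*(-67392*3**(1/3) - 17664*2**(1/3) - 4160*uppergamma(10/3, 2) + 195 + 4160*uppergamma(10/3, 1) + 33280*2**(1/3)*uppergamma(10/3, 2) + 362496*2**(2/3))/532480
F(1/3) = 2**(1/3)*(-168*3**(1/3) - 105*2**(1/3) - 28*uppergamma(1/3, 2) + 28*2**(1/3)*uppergamma(1/3, 2) + 3 + 28*uppergamma(1/3, 1) + 294*2**(2/3))/56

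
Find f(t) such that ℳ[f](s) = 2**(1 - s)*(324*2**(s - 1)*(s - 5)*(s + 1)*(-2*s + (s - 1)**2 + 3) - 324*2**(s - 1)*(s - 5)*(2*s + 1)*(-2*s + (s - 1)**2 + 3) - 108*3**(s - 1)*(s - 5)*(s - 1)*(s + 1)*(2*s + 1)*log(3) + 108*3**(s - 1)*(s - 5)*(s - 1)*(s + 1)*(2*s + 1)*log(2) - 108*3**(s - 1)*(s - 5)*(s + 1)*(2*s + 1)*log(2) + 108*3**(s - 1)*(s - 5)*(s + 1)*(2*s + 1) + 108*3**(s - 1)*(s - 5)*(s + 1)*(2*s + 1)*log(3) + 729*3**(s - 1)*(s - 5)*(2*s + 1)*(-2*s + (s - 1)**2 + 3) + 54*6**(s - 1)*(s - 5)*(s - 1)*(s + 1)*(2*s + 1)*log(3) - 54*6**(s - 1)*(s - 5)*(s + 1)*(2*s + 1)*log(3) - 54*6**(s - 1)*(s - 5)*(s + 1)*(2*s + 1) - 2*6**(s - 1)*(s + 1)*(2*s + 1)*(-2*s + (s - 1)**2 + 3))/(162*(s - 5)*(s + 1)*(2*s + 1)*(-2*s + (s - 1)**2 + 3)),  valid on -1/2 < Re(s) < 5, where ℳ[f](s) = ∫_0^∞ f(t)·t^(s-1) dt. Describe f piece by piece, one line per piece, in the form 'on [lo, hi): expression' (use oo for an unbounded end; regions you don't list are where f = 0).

on [0, 1): sqrt(t)
on [1, 3/2): 2*t
on [3/2, 3): log(t)/t**2
on [3, oo): t**(-5)

undo the shared t-power: t**(3/2) on [0, 1); 2*t**2 on [1, 3/2); log(t)/t on [3/2, 3); …
f breaks at 1, 3/2, 3 into 4 integrals to sum
between 0 and 1 the integrand is sqrt(t)·t^(s-1)
segment 1 to 3/2 holds 2*t; add its integral
piece [3/2, 3): integrate log(t)/t**2 against the kernel
over [3, ∞), the kernel integral of t**(-5) enters the sum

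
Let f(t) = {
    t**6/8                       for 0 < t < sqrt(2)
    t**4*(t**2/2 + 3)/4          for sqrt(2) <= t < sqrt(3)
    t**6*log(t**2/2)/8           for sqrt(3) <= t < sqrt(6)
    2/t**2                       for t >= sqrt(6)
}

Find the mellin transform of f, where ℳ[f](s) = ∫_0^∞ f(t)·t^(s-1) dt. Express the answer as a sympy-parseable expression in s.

2**(s/2)*2**(-s/2 - 2)*(-162*2**(s/2 + 2)*(s/2 - 1)*(s/2 + 2)*(s + (s/2 + 2)**2 + 5) - 162*2**(s/2 + 2)*(s/2 - 1)*(s + (s/2 + 2)**2 + 5) - 81*3**(s/2 + 2)*(s/2 - 1)*(s/2 + 2)**2*(s/2 + 3)*log(3) + 81*3**(s/2 + 2)*(s/2 - 1)*(s/2 + 2)**2*(s/2 + 3)*log(2) - 81*3**(s/2 + 2)*(s/2 - 1)*(s/2 + 2)*(s/2 + 3)*log(3) + 81*3**(s/2 + 2)*(s/2 - 1)*(s/2 + 2)*(s/2 + 3)*log(2) + 81*3**(s/2 + 2)*(s/2 - 1)*(s/2 + 2)*(s/2 + 3) + 243*3**(s/2 + 2)*(s/2 - 1)*(s/2 + 2)*(s + (s/2 + 2)**2 + 5) + 162*3**(s/2 + 2)*(s/2 - 1)*(s + (s/2 + 2)**2 + 5) + 162*6**(s/2 + 2)*(s/2 - 1)*(s/2 + 2)**2*(s/2 + 3)*log(3) - 162*6**(s/2 + 2)*(s/2 - 1)*(s/2 + 2)*(s/2 + 3) + 162*6**(s/2 + 2)*(s/2 - 1)*(s/2 + 2)*(s/2 + 3)*log(3) - 2*6**(s/2 + 2)*(s/2 + 2)*(s/2 + 3)*(s + (s/2 + 2)**2 + 5))/(108*(s/2 - 1)*(s/2 + 2)*(s/2 + 3)*(s + (s/2 + 2)**2 + 5))
  -6 < Re(s) < 2

the power substitution comes off first: t**3/8 on [0, 2); t**2*(t/2 + 3)/4 on [2, 3); t**3*log(t/2)/8 on [3, 6); …
strip the common scale on t: t**3 on [0, 1); t**2*(t + 3) on [1, 3/2); t**3*log(t) on [3/2, 3); …
remove the shared t-power first: t on [0, 1); t + 3 on [1, 3/2); t*log(t) on [3/2, 3); …
cuts at sqrt(2), sqrt(3), sqrt(6): linearity sums the 4 kernel integrals
between 0 and sqrt(2) the integrand is t**6/8·t^(s-1)
on [sqrt(2), sqrt(3)): add ∫ t**4*(t**2/2 + 3)/4·t^(s-1) dt
[sqrt(3), sqrt(6)) adds the kernel integral of t**6*log(t**2/2)/8
for t in [sqrt(6), ∞): the term is ∫ 2/t**2·t^(s-1)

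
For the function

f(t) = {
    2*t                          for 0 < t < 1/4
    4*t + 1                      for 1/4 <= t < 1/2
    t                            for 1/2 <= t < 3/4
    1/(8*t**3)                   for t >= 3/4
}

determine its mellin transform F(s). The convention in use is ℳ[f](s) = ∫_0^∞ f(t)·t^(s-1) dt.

(270*2**s*s**2 - 702*2**s*s - 324*2**s + 49*3**s*s**2 - 275*3**s*s - 162*s**2 + 378*s + 324)/(108*2**(2*s)*s*(s**2 - 2*s - 3))
  -1 < Re(s) < 3

peel off the common scale on t: t on [0, 1/2); 2*t + 1 on [1/2, 1); t/2 on [1, 3/2); …
the 4 pieces separated at 1/4, 1/2, 3/4 each add one integral
[0, 1/4) adds the kernel integral of 2*t
on [1/4, 1/2) integrate f = (4*t + 1) against the kernel
segment [1/2, 3/4) carries t; integrate it
piece [3/4, ∞): integrate 1/(8*t**3) against the kernel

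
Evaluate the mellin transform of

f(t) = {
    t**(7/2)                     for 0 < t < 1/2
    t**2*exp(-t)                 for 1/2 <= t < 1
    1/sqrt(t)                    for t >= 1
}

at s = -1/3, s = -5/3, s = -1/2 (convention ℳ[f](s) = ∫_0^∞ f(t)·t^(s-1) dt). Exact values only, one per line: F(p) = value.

F(-1/3) = -uppergamma(5/3, 1) + 3*2**(5/6)/152 + uppergamma(5/3, 1/2) + 6/5
F(-5/3) = -uppergamma(1/3, 1) + 3*2**(1/6)/22 + 6/13 + uppergamma(1/3, 1/2)
F(-1/2) = -exp(-1) - sqrt(pi)*erfc(1)/2 + sqrt(pi)*erfc(sqrt(2)/2)/2 + sqrt(2)*exp(-1/2)/2 + 25/24

invert the shared t-power to get t**(3/2) on [0, 1/2); exp(-t) on [1/2, 1); t**(-5/2) on [1, ∞)
integrate the 3 segments split at 1/2, 1, then add the results
[0, 1/2) adds the kernel integral of t**(7/2)
∫ over [1/2, 1) of t**2*exp(-t)·t^(s-1) joins the sum
for t in [1, ∞): the term is ∫ 1/sqrt(t)·t^(s-1)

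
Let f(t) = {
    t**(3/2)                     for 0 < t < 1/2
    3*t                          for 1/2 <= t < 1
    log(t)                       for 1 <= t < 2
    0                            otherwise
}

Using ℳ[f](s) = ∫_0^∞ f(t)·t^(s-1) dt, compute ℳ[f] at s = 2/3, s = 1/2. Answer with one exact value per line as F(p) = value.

F(2/3) = -9*2**(2/3)/4 - 9*2**(1/3)/20 + 3*2**(5/6)/52 + 3*2**(2/3)*log(2)/2 + 81/20
F(1/2) = sqrt(2)*(-72 + 32*log(2) + 49*sqrt(2))/16

cuts at 1/2, 1: linearity sums the 3 kernel integrals
the [0, 1/2) slice contributes ∫ t**(3/2)·t^(s-1) dt
segment [1/2, 1) carries 3*t; integrate it
on [1, 2): add ∫ log(t)·t^(s-1) dt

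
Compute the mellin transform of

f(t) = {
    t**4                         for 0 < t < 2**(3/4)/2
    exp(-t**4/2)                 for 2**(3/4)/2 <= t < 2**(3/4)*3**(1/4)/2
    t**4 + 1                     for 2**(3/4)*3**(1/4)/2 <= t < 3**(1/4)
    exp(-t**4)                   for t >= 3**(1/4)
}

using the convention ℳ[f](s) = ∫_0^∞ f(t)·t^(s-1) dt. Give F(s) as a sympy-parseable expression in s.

back out the power substitution: t**2 on [0, sqrt(2)/2); exp(-t**2/2) on [sqrt(2)/2, sqrt(6)/2); t**2 + 1 on [sqrt(6)/2, sqrt(3)); …
remove the power substitution first: t on [0, 1/2); exp(-t/2) on [1/2, 3/2); t + 1 on [3/2, 3); …
slice at 2**(3/4)/2, 2**(3/4)*3**(1/4)/2, 3**(1/4), transform all 4 pieces, and sum them
segment 0 to 2**(3/4)/2 holds t**4; add its integral
segment 2**(3/4)/2 to 2**(3/4)*3**(1/4)/2 holds exp(-t**4/2); add its integral
on [2**(3/4)*3**(1/4)/2, 3**(1/4)) integrate f = (t**4 + 1) against the kernel
the [3**(1/4), ∞) slice contributes ∫ exp(-t**4)·t^(s-1) dt

(2**(3/4)/2)**s*(2**(s/4)*s*(s + 4)*uppergamma(s/4, 3) + 2**(s/2)*s*(s + 4)*uppergamma(s/4, 1/4) - 2**(s/2)*s*(s + 4)*uppergamma(s/4, 3/4) - 10*3**(s/4)*s - 16*3**(s/4) + 16*6**(s/4)*s + 16*6**(s/4) + 2*s)/(4*s*(s + 4))
  Re(s) > -4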